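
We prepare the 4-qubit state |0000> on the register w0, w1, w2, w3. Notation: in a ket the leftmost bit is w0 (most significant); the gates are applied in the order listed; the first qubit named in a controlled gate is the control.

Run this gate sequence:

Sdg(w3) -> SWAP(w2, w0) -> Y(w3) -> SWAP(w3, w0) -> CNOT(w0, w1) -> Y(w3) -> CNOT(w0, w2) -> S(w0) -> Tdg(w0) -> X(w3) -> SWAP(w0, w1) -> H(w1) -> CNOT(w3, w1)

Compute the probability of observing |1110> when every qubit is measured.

A full measurement returns |1110> with probability 1/2.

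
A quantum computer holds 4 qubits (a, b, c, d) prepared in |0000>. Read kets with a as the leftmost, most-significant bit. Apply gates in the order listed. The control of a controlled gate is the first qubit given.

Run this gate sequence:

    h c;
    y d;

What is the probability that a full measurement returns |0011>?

The probability of measuring |0011> is 1/2.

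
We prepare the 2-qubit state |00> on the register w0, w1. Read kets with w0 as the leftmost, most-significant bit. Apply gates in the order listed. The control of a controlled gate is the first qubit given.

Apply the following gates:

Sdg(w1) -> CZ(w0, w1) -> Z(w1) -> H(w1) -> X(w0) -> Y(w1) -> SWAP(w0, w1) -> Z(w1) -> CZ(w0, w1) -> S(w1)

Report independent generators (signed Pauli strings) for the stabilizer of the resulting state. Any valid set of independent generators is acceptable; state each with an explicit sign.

The stabilizer group can be generated by +XI, -IZ, among other valid generating sets.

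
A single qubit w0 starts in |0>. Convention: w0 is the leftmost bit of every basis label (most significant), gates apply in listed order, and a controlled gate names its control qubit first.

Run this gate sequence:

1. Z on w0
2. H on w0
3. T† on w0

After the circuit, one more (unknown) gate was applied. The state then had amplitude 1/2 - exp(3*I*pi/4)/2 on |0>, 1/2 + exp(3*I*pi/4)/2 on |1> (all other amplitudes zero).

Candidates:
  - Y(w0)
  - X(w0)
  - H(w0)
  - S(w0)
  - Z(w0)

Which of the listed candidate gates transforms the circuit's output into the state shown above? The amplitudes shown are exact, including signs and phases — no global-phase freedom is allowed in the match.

The unique candidate consistent with the amplitudes is H(w0).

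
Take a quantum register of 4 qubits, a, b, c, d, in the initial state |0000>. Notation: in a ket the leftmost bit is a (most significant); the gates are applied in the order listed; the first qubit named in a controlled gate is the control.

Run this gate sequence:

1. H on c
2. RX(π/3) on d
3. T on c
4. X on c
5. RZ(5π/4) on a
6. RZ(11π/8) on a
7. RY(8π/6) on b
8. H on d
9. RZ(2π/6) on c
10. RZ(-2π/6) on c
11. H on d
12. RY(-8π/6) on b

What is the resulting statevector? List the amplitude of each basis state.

After the circuit, the state carries amplitude sqrt(6)*exp(15*I*pi/16)/4 on |0000>, sqrt(2)*exp(7*I*pi/16)/4 on |0001>, sqrt(6)*exp(11*I*pi/16)/4 on |0010>, sqrt(2)*exp(3*I*pi/16)/4 on |0011>, and 0 on every other basis state. Key observation: gates 7-12 undo each other exactly, leaving only the rest of the circuit to track.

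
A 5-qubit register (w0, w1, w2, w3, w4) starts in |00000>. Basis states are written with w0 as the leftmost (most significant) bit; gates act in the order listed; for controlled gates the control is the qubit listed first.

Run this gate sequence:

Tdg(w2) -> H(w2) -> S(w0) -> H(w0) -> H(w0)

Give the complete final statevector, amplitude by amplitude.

The final amplitudes are sqrt(2)/2 on |00000>, sqrt(2)/2 on |00100>, and 0 on every other basis state. Key observation: the block from step 4 through step 5 cancels to the identity and can be dropped.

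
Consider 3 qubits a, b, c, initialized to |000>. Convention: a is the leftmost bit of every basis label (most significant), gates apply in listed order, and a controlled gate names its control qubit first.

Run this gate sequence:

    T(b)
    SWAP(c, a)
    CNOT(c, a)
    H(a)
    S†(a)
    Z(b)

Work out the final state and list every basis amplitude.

After the circuit, the state carries amplitude sqrt(2)/2 on |000>, -sqrt(2)*I/2 on |100>, and 0 on every other basis state.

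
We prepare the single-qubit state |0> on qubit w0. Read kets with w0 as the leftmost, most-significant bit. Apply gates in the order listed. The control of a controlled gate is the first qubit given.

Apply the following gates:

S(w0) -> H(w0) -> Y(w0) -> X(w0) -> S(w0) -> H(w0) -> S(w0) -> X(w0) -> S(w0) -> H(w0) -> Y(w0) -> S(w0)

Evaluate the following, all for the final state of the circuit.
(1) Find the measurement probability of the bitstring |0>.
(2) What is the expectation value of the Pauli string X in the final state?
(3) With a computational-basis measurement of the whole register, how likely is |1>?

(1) A full measurement returns |0> with probability 1/2.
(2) In the final state, X has expectation -1.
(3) The probability of measuring |1> is 1/2.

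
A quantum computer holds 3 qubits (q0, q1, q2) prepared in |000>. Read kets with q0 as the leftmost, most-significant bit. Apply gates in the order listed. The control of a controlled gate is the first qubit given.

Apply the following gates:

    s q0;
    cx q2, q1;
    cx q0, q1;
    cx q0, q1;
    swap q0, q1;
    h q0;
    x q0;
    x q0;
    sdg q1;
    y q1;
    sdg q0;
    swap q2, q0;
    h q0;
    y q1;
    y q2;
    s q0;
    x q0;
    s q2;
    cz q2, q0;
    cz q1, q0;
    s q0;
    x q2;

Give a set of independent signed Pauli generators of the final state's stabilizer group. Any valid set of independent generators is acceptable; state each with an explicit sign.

The stabilizer group can be generated by -XIZ, +ZIX, +IZI, among other valid generating sets. Key observation: steps 7-8 multiply out to the identity, so the circuit reduces to the remaining gates.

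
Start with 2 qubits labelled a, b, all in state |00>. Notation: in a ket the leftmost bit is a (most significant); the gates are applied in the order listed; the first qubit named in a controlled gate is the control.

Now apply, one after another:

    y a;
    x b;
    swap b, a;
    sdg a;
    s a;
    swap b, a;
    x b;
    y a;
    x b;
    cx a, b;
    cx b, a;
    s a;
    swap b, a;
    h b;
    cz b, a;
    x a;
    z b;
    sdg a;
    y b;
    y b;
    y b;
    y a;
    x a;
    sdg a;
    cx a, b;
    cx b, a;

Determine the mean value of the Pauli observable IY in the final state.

The observable IY averages to 0. Key observation: the block from step 1 through step 8 cancels to the identity and can be dropped.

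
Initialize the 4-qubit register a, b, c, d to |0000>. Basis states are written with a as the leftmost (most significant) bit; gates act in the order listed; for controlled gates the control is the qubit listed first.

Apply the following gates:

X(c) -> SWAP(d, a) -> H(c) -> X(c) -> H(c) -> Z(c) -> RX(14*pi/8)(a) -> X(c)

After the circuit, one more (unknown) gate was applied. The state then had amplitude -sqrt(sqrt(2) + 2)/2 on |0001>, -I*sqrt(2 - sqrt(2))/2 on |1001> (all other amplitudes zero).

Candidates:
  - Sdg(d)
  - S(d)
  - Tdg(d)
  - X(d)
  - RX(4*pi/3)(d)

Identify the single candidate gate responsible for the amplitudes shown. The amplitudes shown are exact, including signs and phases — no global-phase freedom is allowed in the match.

The applied gate was X(d). Key observation: steps 3-6 multiply out to the identity, so the circuit reduces to the remaining gates.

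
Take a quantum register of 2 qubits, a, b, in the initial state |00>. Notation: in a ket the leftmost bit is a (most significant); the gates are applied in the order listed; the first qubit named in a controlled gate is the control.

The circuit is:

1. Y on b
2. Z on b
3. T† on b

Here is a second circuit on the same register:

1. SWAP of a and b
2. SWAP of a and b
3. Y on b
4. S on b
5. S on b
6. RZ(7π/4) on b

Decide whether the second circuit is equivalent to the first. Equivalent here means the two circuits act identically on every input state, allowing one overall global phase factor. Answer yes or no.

Yes — the two circuits implement the same unitary up to a global phase.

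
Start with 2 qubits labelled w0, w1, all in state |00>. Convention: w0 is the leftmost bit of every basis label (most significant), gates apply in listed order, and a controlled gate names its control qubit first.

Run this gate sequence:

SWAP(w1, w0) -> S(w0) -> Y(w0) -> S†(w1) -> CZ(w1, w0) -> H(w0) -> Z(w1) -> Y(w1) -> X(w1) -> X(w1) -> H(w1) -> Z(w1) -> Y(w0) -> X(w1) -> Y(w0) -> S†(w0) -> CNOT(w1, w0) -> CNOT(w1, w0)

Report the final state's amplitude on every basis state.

After the circuit, the state carries amplitude -1/2 on |00>, -1/2 on |01>, -I/2 on |10>, -I/2 on |11>.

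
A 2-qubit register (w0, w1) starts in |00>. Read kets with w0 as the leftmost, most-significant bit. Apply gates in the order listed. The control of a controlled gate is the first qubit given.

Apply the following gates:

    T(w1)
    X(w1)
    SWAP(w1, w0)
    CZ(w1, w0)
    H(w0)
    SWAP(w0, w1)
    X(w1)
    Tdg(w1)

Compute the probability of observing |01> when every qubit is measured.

The probability of measuring |01> is 1/2.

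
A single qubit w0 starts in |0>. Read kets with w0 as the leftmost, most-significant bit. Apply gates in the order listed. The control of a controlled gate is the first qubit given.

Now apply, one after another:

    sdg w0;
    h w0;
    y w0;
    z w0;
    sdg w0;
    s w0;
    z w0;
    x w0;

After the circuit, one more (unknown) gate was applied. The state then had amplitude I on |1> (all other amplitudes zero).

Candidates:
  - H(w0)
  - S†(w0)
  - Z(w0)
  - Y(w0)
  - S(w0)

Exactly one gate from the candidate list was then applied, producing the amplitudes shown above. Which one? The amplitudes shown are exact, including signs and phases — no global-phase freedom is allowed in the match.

The applied gate was H(w0).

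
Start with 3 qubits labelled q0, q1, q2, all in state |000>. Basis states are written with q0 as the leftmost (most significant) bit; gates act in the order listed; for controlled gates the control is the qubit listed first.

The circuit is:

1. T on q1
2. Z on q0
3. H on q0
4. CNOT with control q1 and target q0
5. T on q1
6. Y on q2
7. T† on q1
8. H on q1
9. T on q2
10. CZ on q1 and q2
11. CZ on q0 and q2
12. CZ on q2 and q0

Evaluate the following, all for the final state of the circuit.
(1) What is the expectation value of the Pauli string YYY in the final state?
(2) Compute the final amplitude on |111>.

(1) The expectation value of YYY is 0.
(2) The amplitude on |111> is -exp(3*I*pi/4)/2.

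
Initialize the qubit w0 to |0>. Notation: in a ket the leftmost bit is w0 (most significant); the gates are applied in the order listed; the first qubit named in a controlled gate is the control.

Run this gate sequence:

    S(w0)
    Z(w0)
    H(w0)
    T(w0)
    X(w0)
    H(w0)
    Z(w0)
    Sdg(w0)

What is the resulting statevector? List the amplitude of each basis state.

After the circuit, the state carries amplitude 1/2 + exp(I*pi/4)/2 on |0>, -I/2 + exp(3*I*pi/4)/2 on |1>.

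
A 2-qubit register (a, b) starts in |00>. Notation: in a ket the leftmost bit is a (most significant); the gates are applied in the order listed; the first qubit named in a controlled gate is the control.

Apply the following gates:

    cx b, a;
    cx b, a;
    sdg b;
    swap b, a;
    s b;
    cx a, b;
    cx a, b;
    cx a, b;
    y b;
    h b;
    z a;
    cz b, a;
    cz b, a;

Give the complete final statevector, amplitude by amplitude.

The resulting statevector has amplitude sqrt(2)*I/2 on |00>, -sqrt(2)*I/2 on |01>, 0 on |10>, 0 on |11>. Key observation: steps 12-13 multiply out to the identity, so the circuit reduces to the remaining gates.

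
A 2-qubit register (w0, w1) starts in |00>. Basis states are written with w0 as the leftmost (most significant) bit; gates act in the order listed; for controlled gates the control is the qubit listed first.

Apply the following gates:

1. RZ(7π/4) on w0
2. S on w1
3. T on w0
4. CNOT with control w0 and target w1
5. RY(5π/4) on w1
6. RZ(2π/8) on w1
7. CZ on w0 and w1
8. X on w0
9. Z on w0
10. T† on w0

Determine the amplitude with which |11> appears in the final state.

|11> carries amplitude sqrt(sqrt(2) + 2)/2 in the final state.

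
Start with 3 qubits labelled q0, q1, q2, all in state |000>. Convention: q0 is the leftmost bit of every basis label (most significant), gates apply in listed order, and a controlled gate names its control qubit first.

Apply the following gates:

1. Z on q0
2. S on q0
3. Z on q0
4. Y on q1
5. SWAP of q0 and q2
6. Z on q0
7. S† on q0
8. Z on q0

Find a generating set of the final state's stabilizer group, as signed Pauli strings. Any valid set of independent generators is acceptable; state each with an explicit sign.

One valid set of independent stabilizer generators is +ZII, -IZI, +IIZ (any independent generating set of the same group is equally correct).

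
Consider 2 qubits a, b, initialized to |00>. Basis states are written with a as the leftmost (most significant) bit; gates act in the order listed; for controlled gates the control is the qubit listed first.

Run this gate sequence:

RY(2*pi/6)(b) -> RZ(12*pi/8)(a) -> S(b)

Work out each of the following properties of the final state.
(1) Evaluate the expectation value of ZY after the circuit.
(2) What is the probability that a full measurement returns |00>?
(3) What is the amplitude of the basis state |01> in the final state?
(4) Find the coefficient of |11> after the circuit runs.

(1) The expectation value of ZY is sqrt(3)/2.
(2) The probability of measuring |00> is 3/4.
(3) The final state's coefficient on |01> equals -exp(3*I*pi/4)/2.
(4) The amplitude on |11> is 0.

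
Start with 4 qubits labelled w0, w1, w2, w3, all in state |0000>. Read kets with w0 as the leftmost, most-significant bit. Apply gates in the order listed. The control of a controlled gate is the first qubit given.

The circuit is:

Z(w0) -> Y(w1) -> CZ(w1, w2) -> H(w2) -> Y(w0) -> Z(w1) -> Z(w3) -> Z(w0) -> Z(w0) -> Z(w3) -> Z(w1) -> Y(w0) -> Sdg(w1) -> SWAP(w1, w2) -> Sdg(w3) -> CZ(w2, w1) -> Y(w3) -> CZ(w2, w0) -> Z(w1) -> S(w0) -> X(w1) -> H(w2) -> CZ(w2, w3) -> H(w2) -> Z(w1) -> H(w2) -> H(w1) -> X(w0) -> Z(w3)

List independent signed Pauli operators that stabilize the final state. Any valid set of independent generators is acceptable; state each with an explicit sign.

One valid set of independent stabilizer generators is +IIXI, -ZIII, -IZII, -IIIZ (any independent generating set of the same group is equally correct).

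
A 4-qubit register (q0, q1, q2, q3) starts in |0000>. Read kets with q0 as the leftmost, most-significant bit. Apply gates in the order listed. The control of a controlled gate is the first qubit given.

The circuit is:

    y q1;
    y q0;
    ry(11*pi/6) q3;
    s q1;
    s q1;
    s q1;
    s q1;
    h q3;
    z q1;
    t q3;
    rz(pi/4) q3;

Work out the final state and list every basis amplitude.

The resulting statevector has amplitude exp(7*I*pi/8)/2 on |1100>, -sqrt(3)*exp(3*I*pi/8)/2 on |1101>, and 0 on every other basis state. Key observation: steps 4-7 multiply out to the identity, so the circuit reduces to the remaining gates.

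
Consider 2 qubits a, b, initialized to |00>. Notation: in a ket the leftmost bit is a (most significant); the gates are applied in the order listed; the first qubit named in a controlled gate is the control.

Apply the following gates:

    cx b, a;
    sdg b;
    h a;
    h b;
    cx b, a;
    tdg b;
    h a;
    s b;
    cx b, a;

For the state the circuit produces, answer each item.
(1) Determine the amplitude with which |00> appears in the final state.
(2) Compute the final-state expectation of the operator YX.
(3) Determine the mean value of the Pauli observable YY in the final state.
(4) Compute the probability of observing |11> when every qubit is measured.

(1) The amplitude on |00> is sqrt(2)/2.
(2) The expectation value of YX is sqrt(2)/2.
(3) The expectation value of YY is -sqrt(2)/2.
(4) Outcome |11> occurs with probability 1/2.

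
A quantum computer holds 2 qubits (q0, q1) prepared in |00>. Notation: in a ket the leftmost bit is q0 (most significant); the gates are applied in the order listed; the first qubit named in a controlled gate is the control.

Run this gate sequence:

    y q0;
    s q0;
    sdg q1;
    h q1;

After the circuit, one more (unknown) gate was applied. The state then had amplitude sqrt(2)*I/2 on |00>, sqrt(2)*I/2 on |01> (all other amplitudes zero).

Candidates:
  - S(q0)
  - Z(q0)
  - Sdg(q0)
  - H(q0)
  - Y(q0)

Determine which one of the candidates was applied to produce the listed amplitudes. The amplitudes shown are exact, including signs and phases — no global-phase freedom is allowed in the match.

The applied gate was Y(q0).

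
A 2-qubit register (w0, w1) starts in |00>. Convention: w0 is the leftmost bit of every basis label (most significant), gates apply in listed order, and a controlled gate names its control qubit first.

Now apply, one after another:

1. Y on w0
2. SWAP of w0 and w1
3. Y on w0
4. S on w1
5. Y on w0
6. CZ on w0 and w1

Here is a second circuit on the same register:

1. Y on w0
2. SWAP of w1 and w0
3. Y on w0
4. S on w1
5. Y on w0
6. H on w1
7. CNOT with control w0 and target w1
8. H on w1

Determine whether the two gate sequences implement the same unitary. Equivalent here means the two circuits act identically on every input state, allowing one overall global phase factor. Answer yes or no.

Yes, they are equivalent — the unitaries differ by at most a global phase.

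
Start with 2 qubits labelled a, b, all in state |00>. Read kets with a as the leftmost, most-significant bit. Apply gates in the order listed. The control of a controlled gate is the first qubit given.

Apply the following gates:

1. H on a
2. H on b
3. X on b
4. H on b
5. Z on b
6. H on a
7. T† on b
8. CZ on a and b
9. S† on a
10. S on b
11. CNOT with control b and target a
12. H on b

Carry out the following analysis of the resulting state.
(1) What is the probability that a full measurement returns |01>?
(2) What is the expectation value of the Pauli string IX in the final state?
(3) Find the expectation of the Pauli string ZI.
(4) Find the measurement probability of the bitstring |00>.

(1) The probability of measuring |01> is 1/2. Key observation: the block from step 2 through step 5 cancels to the identity and can be dropped.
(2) The observable IX averages to 1.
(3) The expectation value of ZI is 1.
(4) Outcome |00> occurs with probability 1/2.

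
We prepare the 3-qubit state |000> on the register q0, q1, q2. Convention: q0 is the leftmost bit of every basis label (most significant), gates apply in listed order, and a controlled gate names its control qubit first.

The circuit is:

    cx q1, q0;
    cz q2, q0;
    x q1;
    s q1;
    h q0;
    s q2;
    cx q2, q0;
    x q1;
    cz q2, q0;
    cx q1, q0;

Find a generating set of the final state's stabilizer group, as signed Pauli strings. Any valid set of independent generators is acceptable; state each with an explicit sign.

The final state is stabilized by the group generated by +XII, +IZI, +IIZ; other independent generating sets are equally valid.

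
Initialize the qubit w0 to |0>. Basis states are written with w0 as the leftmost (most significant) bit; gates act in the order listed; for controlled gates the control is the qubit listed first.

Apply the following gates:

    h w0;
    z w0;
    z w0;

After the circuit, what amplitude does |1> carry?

|1> carries amplitude sqrt(2)/2 in the final state.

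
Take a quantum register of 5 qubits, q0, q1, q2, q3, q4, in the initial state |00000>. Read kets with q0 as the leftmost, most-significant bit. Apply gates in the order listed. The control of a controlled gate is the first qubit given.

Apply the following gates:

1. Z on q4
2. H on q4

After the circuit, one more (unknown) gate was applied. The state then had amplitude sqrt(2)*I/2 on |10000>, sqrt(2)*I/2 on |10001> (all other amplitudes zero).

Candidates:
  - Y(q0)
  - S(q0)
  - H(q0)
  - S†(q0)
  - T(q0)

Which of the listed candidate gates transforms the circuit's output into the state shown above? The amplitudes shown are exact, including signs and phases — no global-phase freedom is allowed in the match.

It was Y(q0) that produced the state shown.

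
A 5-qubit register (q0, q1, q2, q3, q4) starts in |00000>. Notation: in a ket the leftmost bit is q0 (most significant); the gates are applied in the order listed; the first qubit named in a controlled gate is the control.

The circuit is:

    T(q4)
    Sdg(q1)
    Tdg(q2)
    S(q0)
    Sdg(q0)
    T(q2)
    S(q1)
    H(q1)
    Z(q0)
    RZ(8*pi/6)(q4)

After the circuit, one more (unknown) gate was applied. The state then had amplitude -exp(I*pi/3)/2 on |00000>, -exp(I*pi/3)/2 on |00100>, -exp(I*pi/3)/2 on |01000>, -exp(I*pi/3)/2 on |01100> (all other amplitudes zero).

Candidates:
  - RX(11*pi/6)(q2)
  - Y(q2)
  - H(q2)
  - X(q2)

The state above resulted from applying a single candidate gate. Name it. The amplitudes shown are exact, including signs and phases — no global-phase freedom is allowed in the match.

It was H(q2) that produced the state shown. Key observation: the block from step 2 through step 7 cancels to the identity and can be dropped.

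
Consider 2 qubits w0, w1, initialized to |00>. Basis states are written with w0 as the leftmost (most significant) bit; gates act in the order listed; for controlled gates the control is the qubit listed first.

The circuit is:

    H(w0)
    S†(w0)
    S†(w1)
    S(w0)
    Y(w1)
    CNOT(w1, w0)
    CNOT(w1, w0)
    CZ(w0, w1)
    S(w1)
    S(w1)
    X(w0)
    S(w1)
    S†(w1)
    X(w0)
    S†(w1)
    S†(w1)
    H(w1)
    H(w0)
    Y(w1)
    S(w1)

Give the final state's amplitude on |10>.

|10> carries amplitude -sqrt(2)/2 in the final state. Key observation: gates 9-16 undo each other exactly, leaving only the rest of the circuit to track.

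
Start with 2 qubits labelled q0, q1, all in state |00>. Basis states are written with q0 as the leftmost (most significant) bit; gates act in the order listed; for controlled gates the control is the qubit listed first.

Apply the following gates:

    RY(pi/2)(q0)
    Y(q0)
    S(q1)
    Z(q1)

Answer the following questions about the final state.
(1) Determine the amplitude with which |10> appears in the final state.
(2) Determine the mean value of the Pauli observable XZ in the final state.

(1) |10> carries amplitude sqrt(2)*I/2 in the final state.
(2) The expectation value of XZ is -1.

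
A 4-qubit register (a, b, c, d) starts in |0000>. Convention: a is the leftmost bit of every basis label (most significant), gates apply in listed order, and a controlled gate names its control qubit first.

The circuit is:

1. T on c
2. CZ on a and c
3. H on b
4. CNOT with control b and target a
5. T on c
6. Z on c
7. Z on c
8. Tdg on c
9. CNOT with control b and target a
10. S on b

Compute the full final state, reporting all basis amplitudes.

After the circuit, the state carries amplitude sqrt(2)/2 on |0000>, sqrt(2)*I/2 on |0100>, and 0 on every other basis state. Key observation: steps 4-9 multiply out to the identity, so the circuit reduces to the remaining gates.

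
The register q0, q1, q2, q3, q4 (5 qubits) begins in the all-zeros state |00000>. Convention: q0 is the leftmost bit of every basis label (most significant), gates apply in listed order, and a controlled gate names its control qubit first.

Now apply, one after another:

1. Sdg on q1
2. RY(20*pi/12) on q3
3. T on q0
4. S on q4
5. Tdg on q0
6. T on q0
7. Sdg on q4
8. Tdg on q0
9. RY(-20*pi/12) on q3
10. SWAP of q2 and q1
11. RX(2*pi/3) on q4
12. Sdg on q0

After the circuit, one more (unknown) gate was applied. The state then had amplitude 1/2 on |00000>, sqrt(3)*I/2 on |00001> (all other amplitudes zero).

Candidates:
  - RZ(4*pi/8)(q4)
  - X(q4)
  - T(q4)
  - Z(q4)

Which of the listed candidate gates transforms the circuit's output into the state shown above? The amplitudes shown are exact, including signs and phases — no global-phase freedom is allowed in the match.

It was Z(q4) that produced the state shown. Key observation: the block from step 2 through step 9 cancels to the identity and can be dropped.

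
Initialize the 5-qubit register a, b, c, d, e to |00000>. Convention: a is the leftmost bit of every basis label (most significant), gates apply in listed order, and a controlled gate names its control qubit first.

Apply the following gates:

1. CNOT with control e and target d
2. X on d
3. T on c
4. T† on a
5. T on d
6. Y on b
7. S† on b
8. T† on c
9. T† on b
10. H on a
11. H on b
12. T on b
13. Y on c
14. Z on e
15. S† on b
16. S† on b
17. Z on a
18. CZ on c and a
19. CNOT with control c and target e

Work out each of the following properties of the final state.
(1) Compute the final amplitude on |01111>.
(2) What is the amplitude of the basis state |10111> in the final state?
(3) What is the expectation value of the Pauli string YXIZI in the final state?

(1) |01111> carries amplitude exp(3*I*pi/4)/2 in the final state.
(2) The final state's coefficient on |10111> equals I/2.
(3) The expectation value of YXIZI is 0.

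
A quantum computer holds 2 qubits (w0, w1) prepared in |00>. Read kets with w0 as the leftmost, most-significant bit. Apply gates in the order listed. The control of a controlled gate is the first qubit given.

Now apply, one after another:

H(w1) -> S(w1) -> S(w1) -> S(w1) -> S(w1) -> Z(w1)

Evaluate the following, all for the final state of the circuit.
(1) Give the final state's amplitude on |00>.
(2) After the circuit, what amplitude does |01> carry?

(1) The amplitude on |00> is sqrt(2)/2. Key observation: gates 2-5 undo each other exactly, leaving only the rest of the circuit to track.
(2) |01> carries amplitude -sqrt(2)/2 in the final state.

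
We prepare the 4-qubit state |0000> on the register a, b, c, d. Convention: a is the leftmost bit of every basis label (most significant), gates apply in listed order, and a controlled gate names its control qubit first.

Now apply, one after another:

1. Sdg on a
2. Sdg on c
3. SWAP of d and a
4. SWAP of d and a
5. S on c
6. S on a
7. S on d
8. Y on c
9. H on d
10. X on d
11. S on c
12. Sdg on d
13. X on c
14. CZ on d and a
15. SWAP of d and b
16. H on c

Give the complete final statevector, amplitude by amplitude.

The final amplitudes are -1/2 on |0000>, -1/2 on |0010>, I/2 on |0100>, I/2 on |0110>, and 0 on every other basis state. Key observation: gates 1-6 undo each other exactly, leaving only the rest of the circuit to track.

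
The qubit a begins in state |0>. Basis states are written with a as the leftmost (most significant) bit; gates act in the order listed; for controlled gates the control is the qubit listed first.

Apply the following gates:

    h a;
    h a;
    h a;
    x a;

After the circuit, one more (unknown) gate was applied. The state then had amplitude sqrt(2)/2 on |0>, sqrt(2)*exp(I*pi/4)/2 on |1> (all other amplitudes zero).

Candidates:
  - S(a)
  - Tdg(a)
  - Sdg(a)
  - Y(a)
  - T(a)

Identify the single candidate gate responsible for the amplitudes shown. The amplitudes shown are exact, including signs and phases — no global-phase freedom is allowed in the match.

It was T(a) that produced the state shown. Key observation: gates 2-3 undo each other exactly, leaving only the rest of the circuit to track.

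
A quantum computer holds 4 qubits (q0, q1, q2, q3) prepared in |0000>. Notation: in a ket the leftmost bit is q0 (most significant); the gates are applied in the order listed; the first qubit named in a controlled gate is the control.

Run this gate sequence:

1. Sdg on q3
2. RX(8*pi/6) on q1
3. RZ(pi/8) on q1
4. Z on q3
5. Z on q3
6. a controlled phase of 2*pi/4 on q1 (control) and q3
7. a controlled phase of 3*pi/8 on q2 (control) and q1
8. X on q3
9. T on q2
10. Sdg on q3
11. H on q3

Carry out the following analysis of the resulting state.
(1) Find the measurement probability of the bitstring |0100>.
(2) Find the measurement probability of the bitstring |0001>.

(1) Outcome |0100> occurs with probability 3/8.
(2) Outcome |0001> occurs with probability 1/8.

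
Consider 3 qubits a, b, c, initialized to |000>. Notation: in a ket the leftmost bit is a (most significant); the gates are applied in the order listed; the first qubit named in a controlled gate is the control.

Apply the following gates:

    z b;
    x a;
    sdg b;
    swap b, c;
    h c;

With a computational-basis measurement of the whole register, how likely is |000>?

Outcome |000> occurs with probability 0.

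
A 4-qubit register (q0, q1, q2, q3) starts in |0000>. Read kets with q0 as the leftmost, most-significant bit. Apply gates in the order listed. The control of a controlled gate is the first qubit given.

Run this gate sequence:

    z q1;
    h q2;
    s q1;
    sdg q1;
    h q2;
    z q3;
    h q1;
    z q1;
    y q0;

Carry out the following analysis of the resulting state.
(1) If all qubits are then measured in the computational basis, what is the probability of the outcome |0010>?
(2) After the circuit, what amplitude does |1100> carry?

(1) The probability of measuring |0010> is 0. Key observation: gates 2-5 undo each other exactly, leaving only the rest of the circuit to track.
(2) |1100> carries amplitude -sqrt(2)*I/2 in the final state.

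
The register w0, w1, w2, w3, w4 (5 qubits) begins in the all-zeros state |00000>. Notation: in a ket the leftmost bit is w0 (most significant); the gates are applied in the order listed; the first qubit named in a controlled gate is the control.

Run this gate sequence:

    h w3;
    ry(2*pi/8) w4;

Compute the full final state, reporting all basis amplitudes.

The resulting statevector has amplitude sqrt(2*sqrt(2) + 4)/4 on |00000>, sqrt(4 - 2*sqrt(2))/4 on |00001>, sqrt(2*sqrt(2) + 4)/4 on |00010>, sqrt(4 - 2*sqrt(2))/4 on |00011>, and 0 on every other basis state.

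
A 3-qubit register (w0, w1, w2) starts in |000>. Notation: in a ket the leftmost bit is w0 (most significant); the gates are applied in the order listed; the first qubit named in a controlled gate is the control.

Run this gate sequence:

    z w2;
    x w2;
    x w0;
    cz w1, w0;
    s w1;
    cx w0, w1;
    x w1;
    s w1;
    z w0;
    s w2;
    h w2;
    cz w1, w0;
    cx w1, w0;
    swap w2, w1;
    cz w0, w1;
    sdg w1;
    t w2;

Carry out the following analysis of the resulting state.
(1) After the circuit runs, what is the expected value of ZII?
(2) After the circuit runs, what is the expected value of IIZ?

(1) In the final state, ZII has expectation -1.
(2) The observable IIZ averages to 1.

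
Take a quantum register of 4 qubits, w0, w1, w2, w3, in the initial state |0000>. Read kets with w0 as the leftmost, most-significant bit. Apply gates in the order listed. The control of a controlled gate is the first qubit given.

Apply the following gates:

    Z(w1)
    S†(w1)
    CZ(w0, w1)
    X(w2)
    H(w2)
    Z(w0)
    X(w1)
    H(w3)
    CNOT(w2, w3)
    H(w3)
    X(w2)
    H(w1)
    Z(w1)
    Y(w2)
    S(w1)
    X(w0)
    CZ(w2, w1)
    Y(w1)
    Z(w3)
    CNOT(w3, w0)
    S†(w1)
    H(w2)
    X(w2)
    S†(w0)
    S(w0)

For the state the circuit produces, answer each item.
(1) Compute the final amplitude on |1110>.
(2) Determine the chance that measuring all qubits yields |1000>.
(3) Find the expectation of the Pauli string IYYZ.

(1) The final state's coefficient on |1110> equals -sqrt(2)*I/2.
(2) The probability of measuring |1000> is 1/2.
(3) The expectation value of IYYZ is -1.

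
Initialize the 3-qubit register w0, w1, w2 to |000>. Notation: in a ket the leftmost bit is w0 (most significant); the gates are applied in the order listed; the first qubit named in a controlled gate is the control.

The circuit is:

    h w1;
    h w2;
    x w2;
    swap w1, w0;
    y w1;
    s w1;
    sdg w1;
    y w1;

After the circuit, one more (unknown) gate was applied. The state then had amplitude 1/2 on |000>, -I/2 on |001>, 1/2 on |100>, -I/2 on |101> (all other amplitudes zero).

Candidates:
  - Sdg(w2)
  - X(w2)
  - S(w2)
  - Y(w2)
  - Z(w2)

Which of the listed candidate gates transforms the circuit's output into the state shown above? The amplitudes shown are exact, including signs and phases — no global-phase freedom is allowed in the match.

The unique candidate consistent with the amplitudes is Sdg(w2). Key observation: steps 5-8 multiply out to the identity, so the circuit reduces to the remaining gates.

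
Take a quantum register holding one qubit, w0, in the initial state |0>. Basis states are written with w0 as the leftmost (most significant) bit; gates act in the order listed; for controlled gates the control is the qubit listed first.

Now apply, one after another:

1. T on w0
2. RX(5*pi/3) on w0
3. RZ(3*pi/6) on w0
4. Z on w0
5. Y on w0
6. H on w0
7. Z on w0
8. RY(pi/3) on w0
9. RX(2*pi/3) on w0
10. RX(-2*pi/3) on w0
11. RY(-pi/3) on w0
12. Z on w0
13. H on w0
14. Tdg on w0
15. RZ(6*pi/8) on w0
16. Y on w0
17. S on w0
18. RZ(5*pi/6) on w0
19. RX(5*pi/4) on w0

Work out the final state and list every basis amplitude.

The final amplitudes are -sqrt(3)*I*sqrt(1/2 - sqrt(2)/4)*exp(-I*pi/24)/2 + I*sqrt(sqrt(2)/4 + 1/2)*exp(7*I*pi/24)/2 on |0>, sqrt(3)*sqrt(sqrt(2)/4 + 1/2)*exp(-I*pi/24)/2 + sqrt(1/2 - sqrt(2)/4)*exp(7*I*pi/24)/2 on |1>.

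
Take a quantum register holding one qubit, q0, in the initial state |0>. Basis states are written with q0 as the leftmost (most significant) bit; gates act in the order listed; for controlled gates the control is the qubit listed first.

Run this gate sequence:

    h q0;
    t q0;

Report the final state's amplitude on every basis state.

The resulting statevector has amplitude sqrt(2)/2 on |0>, sqrt(2)*exp(I*pi/4)/2 on |1>.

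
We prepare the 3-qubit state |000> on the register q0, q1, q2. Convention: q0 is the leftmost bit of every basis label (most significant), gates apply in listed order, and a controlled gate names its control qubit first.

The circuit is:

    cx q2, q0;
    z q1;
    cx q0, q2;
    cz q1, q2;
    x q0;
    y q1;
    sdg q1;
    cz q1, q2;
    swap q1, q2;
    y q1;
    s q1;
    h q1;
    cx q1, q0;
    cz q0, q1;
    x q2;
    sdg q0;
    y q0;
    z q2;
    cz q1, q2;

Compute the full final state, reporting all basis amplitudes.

After the circuit, the state carries amplitude sqrt(2)/2 on |000>, sqrt(2)*I/2 on |110>, and 0 on every other basis state.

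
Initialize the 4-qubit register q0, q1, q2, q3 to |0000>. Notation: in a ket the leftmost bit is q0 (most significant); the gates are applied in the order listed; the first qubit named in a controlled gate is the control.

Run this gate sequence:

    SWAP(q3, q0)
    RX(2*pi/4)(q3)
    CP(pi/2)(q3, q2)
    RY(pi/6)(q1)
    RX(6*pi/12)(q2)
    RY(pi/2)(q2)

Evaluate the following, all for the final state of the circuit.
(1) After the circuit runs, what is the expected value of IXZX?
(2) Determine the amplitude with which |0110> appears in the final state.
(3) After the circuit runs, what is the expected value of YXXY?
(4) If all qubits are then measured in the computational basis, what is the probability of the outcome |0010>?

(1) The observable IXZX averages to 0.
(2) The amplitude on |0110> is (-1 + sqrt(3))*(1 - I)/8.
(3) In the final state, YXXY has expectation 0.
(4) The probability of measuring |0010> is sqrt(3)/16 + 1/8.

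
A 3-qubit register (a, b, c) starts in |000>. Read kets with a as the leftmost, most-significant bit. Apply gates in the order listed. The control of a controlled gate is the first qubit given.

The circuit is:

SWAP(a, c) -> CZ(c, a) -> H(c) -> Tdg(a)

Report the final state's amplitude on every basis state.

After the circuit, the state carries amplitude sqrt(2)/2 on |000>, sqrt(2)/2 on |001>, and 0 on every other basis state.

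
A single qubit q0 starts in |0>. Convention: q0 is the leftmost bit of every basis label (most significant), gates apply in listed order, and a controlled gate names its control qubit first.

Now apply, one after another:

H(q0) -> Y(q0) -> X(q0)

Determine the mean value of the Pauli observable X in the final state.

In the final state, X has expectation -1.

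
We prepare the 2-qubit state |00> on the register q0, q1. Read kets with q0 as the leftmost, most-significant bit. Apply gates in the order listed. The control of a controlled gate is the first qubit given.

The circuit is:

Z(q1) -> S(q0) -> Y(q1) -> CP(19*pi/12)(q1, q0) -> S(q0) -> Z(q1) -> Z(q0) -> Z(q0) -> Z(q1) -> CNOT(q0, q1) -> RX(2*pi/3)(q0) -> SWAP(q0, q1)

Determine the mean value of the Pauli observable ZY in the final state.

In the final state, ZY has expectation sqrt(3)/2. Key observation: gates 6-9 undo each other exactly, leaving only the rest of the circuit to track.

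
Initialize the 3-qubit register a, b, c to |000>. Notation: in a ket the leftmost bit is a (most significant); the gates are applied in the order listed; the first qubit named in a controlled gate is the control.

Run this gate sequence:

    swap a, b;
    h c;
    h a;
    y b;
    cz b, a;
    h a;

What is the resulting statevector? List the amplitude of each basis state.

After the circuit, the state carries amplitude sqrt(2)*I/2 on |110>, sqrt(2)*I/2 on |111>, and 0 on every other basis state.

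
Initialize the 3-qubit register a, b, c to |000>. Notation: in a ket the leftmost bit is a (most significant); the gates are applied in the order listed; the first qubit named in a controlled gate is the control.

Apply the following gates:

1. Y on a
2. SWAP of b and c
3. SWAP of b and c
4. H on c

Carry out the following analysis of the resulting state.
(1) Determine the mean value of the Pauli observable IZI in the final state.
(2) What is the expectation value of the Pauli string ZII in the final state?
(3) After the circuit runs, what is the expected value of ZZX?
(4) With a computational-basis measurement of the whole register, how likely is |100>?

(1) In the final state, IZI has expectation 1. Key observation: the block from step 2 through step 3 cancels to the identity and can be dropped.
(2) The observable ZII averages to -1.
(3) The expectation value of ZZX is -1.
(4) The probability of measuring |100> is 1/2.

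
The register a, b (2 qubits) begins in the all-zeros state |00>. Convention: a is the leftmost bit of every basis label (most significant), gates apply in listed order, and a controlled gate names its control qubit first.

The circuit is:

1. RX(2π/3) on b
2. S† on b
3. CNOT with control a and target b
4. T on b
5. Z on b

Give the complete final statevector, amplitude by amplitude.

The resulting statevector has amplitude 1/2 on |00>, sqrt(3)*exp(I*pi/4)/2 on |01>, 0 on |10>, 0 on |11>.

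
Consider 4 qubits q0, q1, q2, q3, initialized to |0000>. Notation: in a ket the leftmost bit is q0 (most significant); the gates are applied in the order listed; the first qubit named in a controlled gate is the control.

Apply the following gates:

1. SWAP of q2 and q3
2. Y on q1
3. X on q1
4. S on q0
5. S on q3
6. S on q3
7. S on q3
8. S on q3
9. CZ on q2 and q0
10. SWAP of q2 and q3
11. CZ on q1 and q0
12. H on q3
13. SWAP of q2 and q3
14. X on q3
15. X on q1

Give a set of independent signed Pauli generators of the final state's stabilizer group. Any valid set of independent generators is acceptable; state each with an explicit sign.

The stabilizer group can be generated by +IIXI, +ZIII, -IZII, -IIIZ, among other valid generating sets. Key observation: the block from step 5 through step 8 cancels to the identity and can be dropped.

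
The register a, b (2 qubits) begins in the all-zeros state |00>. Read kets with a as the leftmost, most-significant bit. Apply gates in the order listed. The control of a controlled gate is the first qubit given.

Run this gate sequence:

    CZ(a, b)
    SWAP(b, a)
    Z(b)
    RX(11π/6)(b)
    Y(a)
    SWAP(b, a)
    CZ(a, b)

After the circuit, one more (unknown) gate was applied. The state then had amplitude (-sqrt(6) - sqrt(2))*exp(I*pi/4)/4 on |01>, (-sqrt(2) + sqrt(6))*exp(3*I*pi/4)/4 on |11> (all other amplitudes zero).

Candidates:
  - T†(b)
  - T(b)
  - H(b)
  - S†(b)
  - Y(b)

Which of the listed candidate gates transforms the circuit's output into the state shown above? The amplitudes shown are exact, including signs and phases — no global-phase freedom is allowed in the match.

The applied gate was T†(b).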